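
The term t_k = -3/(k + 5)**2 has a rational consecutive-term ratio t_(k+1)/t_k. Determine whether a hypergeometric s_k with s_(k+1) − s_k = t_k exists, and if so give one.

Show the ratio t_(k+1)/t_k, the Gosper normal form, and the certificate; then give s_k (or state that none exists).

r(k) = (k + 5)**2/(k + 6)**2 after simplifying.
So A=k**2 + 10*k + 25 and B=k**2 + 12*k + 36, with C=1.
Key eq: (k**2 + 10*k + 25)·f(k+1) = (k**2 + 10*k + 25)·f(k) + (1).
d = 0 from the (2,2,0) case.
f = c0 ⇒ A·f(k+1) − B(k−1)·f(k) − C = -1. The system {-1 = 0} is inconsistent; no antidifference.

no hypergeometric antidifference exists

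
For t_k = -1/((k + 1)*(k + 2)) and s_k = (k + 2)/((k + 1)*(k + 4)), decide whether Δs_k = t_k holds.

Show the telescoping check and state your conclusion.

s_(k+1) = (k + 3)/((k + 2)*(k + 5))
s_(k+1) − s_k = (-k**2 - 5*k - 8)/(k**4 + 12*k**3 + 49*k**2 + 78*k + 40)
(s_(k+1) − s_k) − t_k = 4*(k + 3)/(k**4 + 12*k**3 + 49*k**2 + 78*k + 40)

Invalid: residual 4*(k + 3)/(k**4 + 12*k**3 + 49*k**2 + 78*k + 40) ≠ 0.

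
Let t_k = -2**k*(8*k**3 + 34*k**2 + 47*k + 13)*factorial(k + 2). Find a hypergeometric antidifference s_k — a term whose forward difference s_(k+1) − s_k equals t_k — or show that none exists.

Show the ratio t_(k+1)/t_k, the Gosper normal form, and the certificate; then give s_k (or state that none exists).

The ratio is 2*(8*k**4 + 82*k**3 + 313*k**2 + 519*k + 306)/(8*k**3 + 34*k**2 + 47*k + 13).
Take A(k)=2*k + 6, B(k)=1, C(k)=k**3 + 17*k**2/4 + 47*k/8 + 13/8.
Need (2*k + 6)·f(k+1) − (1)·f(k) = k**3 + 17*k**2/4 + 47*k/8 + 13/8.
From deg A=1, deg B=0, deg C=3: d=2.
Match coefficients ⇒ f(k) = (4*k**2 - k - 1)/8.
So s_k = (B(k−1)f/C)·t_k = ((4*k**2 - k - 1)/(8*k**3 + 34*k**2 + 47*k + 13))·t_k = 2**k*(-4*k**2 + k + 1)*factorial(k + 2).
s_(k+1) − s_k = -2**k*(8*k**3 + 34*k**2 + 47*k + 13)*factorial(k + 2) = t_k.

s_k = 2**k*(-4*k**2 + k + 1)*factorial(k + 2)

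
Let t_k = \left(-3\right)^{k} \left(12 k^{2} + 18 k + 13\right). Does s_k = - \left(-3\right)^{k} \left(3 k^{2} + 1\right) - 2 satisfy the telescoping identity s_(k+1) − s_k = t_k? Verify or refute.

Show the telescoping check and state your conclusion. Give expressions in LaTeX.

Valid: the claim telescopes to t_k.

s_(k+1) = 3*(-3)**k*(3*(k + 1)**2 + 1) - 2
s_(k+1) − s_k = (-3)**k*(12*k**2 + 18*k + 13)
(s_(k+1) − s_k) − t_k = 0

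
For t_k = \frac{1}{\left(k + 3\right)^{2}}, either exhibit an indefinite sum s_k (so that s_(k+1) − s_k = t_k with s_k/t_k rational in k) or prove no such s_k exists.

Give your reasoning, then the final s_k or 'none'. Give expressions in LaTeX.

Step 1: r(k) = (k + 3)**2/(k + 4)**2.
Take A(k)=k**2 + 6*k + 9, B(k)=k**2 + 8*k + 16, C(k)=1.
f must satisfy (k**2 + 6*k + 9)·f(k+1) − (k**2 + 6*k + 9)·f(k) = 1.
d = 0 from the (2,2,0) case.
f = c0 ⇒ A·f(k+1) − B(k−1)·f(k) − C = -1. The system {-1 = 0} is inconsistent; no antidifference.

none (Gosper's algorithm certifies no s_k)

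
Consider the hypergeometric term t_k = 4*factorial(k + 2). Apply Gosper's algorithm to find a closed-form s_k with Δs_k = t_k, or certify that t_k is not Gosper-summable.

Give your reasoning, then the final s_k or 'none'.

Ratio r(k) = k + 3.
So A=k + 3 and B=1, with C=1.
Need (k + 3)·f(k+1) − (1)·f(k) = 1.
Degrees (1,0,0) ⇒ d ≤ -1.
d = -1 < 0 ⇒ no nonzero polynomial f; not summable.

none (Gosper's algorithm certifies no s_k)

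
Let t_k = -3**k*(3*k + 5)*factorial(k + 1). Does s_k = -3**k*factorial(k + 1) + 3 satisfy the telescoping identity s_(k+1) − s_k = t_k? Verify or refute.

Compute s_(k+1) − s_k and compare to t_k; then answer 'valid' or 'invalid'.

s_(k+1) = -3**(k + 1)*factorial(k + 2) + 3
s_(k+1) − s_k = -3**k*(3*k + 5)*factorial(k + 1)
(s_(k+1) − s_k) − t_k = 0

Valid — Δs_k = t_k.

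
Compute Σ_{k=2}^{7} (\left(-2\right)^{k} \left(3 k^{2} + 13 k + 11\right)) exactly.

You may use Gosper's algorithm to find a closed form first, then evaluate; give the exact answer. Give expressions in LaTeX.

Σ = -22740

The ratio is 2*(-3*k**2 - 19*k - 27)/(3*k**2 + 13*k + 11).
Normal form (A,B,C) = (-2, 1, k**2 + 13*k/3 + 11/3).
f must satisfy (-2)·f(k+1) − (1)·f(k) = k**2 + 13*k/3 + 11/3.
d = 2 from the (0,0,2) case.
A polynomial solution: f(k) = -(k**2 + 3*k + 1)/3.
So s_k = (B(k−1)f/C)·t_k = (-(k**2 + 3*k + 1)/(3*k**2 + 13*k + 11))·t_k = (-2)**k*(-k**2 - 3*k - 1).
Verify: (-2)**k*(3*k**2 + 13*k + 11) matches t_k.
Telescoping: Σ = s_(8) − s_(2) = -22784 − (-44) = -22740.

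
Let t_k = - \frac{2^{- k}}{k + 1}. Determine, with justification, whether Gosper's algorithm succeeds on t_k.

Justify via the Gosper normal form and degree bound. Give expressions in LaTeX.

r(k) = (k + 1)/(2*(k + 2)) after simplifying.
Normal form (A,B,C) = (k/2 + 1/2, k + 2, 1).
f must satisfy (k/2 + 1/2)·f(k+1) − (k + 1)·f(k) = 1.
Degrees (1,1,0) ⇒ d ≤ -1.
deg f ≤ -1 is impossible — no certificate.

No — negative degree bound, so no certificate f.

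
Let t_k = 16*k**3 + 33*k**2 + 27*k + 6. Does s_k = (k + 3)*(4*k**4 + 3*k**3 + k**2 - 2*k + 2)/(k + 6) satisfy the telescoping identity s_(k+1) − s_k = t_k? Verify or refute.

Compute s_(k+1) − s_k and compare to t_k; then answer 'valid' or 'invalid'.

s_(k+1) = (k + 4)*(-2*k + 4*(k + 1)**4 + 3*(k + 1)**3 + (k + 1)**2)/(k + 7)
s_(k+1) − s_k = (16*k**5 + 205*k**4 + 750*k**3 + 1071*k**2 + 702*k + 150)/(k**2 + 13*k + 42)
(s_(k+1) − s_k) − t_k = 6*(-6*k**4 - 63*k**3 - 112*k**2 - 85*k - 17)/(k**2 + 13*k + 42)

Invalid: residual 6*(-6*k**4 - 63*k**3 - 112*k**2 - 85*k - 17)/(k**2 + 13*k + 42) ≠ 0.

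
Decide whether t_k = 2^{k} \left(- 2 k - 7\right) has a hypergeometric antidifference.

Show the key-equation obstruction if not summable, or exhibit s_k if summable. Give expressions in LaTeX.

Yes. s_k = 2^{k} \left(- 2 k - 3\right).

The ratio is 2*(2*k + 9)/(2*k + 7).
A = 2, B = 1, C = k + 7/2.
Key eq: (2)·f(k+1) = (1)·f(k) + (k + 7/2).
deg f ≤ 1 (via 0,0,1).
Match coefficients ⇒ f(k) = (2*k + 3)/2.
Certificate R = B(k−1)f/C = (2*k + 3)/(2*k + 7) gives s_k = 2**k*(-2*k - 3).
Δs = 2**k*(-2*k - 7), as required.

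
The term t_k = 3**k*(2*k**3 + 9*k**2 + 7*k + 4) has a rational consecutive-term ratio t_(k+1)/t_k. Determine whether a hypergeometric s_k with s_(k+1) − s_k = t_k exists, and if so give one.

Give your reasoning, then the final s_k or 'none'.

s_k = 3**k*(k**3 - k + 2)

r(k) = 3*(2*k**3 + 15*k**2 + 31*k + 22)/(2*k**3 + 9*k**2 + 7*k + 4) after simplifying.
Take A(k)=3, B(k)=1, C(k)=k**3 + 9*k**2/2 + 7*k/2 + 2.
f must satisfy (3)·f(k+1) − (1)·f(k) = k**3 + 9*k**2/2 + 7*k/2 + 2.
Bound: deg f ≤ 3.
Solve for f: f(k) = (k**3 - k + 2)/2 (degree 3 ≤ 3).
Get s_k = R·t_k = 3**k*(k**3 - k + 2) with R(k) = B(k−1)f(k)/C(k) = (k**3 - k + 2)/(2*k**3 + 9*k**2 + 7*k + 4).
s_(k+1) − s_k = 3**k*(-k**3 - 2*k + 3*(k + 1)**3 + 1) = t_k.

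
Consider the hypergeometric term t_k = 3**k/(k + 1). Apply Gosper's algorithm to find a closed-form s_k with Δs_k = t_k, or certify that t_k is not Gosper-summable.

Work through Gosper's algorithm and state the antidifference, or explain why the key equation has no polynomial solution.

none (Gosper's algorithm certifies no s_k)

t_(k+1)/t_k = 3*(k + 1)/(k + 2).
A = 3*k + 3, B = k + 2, C = 1.
Need (3*k + 3)·f(k+1) − (k + 1)·f(k) = 1.
From deg A=1, deg B=1, deg C=0: d=-1.
Negative degree bound (-1): no f exists, t_k not Gosper-summable.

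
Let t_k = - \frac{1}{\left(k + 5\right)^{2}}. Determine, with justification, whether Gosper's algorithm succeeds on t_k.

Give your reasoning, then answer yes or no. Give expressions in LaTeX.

No — key equation has no polynomial f.

Step 1: r(k) = (k + 5)**2/(k + 6)**2.
Normal form (A,B,C) = (k**2 + 10*k + 25, k**2 + 12*k + 36, 1).
Need (k**2 + 10*k + 25)·f(k+1) − (k**2 + 10*k + 25)·f(k) = 1.
From deg A=2, deg B=2, deg C=0: d=0.
Write f(k) = c0. Then LHS − RHS = -1, requiring -1 = 0: contradictory. No certificate.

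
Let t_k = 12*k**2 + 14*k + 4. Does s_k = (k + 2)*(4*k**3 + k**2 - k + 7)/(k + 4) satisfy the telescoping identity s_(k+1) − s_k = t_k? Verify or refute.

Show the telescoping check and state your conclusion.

Invalid: residual 2*(-8*k**3 - 61*k**2 - 61*k - 9)/(k**2 + 9*k + 20) ≠ 0.

s_(k+1) = (k + 3)*(-k + 4*(k + 1)**3 + (k + 1)**2 + 6)/(k + 5)
s_(k+1) − s_k = 2*(6*k**4 + 53*k**3 + 124*k**2 + 97*k + 31)/(k**2 + 9*k + 20)
(s_(k+1) − s_k) − t_k = 2*(-8*k**3 - 61*k**2 - 61*k - 9)/(k**2 + 9*k + 20)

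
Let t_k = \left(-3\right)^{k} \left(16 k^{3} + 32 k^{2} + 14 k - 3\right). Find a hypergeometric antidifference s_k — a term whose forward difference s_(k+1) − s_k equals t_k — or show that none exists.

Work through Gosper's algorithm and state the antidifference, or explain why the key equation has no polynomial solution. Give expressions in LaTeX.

s_k = \left(-3\right)^{k} k \left(- 4 k^{2} + k + 4\right)

r(k) = 3*(-16*k**3 - 80*k**2 - 126*k - 59)/(16*k**3 + 32*k**2 + 14*k - 3) after simplifying.
Factor: A=-3; B=1; C=k**3 + 2*k**2 + 7*k/8 - 3/16.
Set up (-3)·f(k+1) − (1)·f(k) − (k**3 + 2*k**2 + 7*k/8 - 3/16) = 0.
deg f ≤ 3 (via 0,0,3).
Solving with deg f ≤ 3: f(k) = -k*(4*k**2 - k - 4)/16.
So s_k = (B(k−1)f/C)·t_k = (-k*(4*k**2 - k - 4)/(16*k**3 + 32*k**2 + 14*k - 3))·t_k = (-3)**k*k*(-4*k**2 + k + 4).
Verify: (-3)**k*(16*k**3 + 32*k**2 + 14*k - 3) matches t_k.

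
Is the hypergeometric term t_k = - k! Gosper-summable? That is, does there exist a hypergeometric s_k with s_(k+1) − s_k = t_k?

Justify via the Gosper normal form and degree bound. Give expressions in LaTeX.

No — negative degree bound, so no certificate f.

r(k) = k + 1 after simplifying.
Take A(k)=k + 1, B(k)=1, C(k)=1.
Need (k + 1)·f(k+1) − (1)·f(k) = 1.
Bound: deg f ≤ -1.
Negative degree bound (-1): no f exists, t_k not Gosper-summable.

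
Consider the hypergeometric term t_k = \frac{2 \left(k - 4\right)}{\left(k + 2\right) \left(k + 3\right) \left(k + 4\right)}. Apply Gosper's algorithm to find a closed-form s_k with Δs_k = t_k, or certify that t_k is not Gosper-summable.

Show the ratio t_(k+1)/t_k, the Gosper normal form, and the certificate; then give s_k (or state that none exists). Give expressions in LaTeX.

s_k = \frac{k \left(- k - 11\right)}{3 \left(k + 2\right) \left(k + 3\right)}

The ratio is (k - 3)*(k + 2)/((k - 4)*(k + 5)).
Gosper form: A/B · C(k+1)/C(k) with A=k + 2, B=k + 5, C=k - 4.
Solve (k + 2)·f(k+1) − (k + 4)·f(k) = k - 4.
From deg A=1, deg B=1, deg C=1: d=2.
A polynomial solution: f(k) = -k*(k + 11)/6.
Get s_k = R·t_k = k*(-k - 11)/(3*(k + 2)*(k + 3)) with R(k) = B(k−1)f(k)/C(k) = -k*(k + 4)*(k + 11)/(6*(k - 4)).
Check: Δs_k = 2*(k - 4)/(k**3 + 9*k**2 + 26*k + 24). ✓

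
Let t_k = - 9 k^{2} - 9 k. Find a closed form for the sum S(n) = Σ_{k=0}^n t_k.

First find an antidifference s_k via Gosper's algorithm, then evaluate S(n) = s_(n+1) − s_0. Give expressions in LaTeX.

r(k) = (k + 2)/k after simplifying.
A = 1, B = 1, C = k**2 + k.
f must satisfy (1)·f(k+1) − (1)·f(k) = k**2 + k.
Bound: deg f ≤ 3.
Match coefficients ⇒ f(k) = k*(k - 1)*(k + 1)/3.
Then R = B(k−1)f/C = (k - 1)/3, so s_k = R(k)·t_k = 3*k*(1 - k**2).
s_(k+1) − s_k = 9*k*(-k - 1) = t_k.
s_(n+1) = 3*n*(-n**2 - 3*n - 2) and s_(0) = 0, so S(n) = 3*n*(-n**2 - 3*n - 2).

S(n) = 3 n \left(- n^{2} - 3 n - 2\right)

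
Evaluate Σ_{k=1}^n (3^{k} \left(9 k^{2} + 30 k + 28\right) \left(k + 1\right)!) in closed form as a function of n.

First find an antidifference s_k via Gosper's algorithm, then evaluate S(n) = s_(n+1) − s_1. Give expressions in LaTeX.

The ratio is 3*(9*k**3 + 66*k**2 + 163*k + 134)/(9*k**2 + 30*k + 28).
So A=3*k + 6 and B=1, with C=k**2 + 10*k/3 + 28/9.
Set up (3*k + 6)·f(k+1) − (1)·f(k) − (k**2 + 10*k/3 + 28/9) = 0.
Bound: deg f ≤ 1.
Solving with deg f ≤ 1: f(k) = (3*k + 2)/9.
Certificate R = B(k−1)f/C = (3*k + 2)/(9*k**2 + 30*k + 28) gives s_k = 3**k*(3*k + 2)*factorial(k + 1).
Check: Δs_k = 3**k*(9*k**2 + 30*k + 28)*factorial(k + 1). ✓
s_(n+1) = 3**(n + 1)*(3*n + 5)*factorial(n + 2) and s_(1) = 30, so S(n) = 9*3**n*n*factorial(n + 2) + 15*3**n*factorial(n + 2) - 30.

S(n) = 9 \cdot 3^{n} n \left(n + 2\right)! + 15 \cdot 3^{n} \left(n + 2\right)! - 30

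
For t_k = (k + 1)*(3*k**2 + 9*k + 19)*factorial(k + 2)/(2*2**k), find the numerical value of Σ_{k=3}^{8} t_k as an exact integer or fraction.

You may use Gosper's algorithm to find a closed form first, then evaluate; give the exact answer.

t_(k+1)/t_k = (k + 2)*(k + 3)*(9*k + 3*(k + 1)**2 + 28)/(2*(k + 1)*(3*k**2 + 9*k + 19)).
Factor: A=k/2 + 3/2; B=1; C=k**3 + 4*k**2 + 28*k/3 + 19/3.
f must satisfy (k/2 + 3/2)·f(k+1) − (1)·f(k) = k**3 + 4*k**2 + 28*k/3 + 19/3.
Bound: deg f ≤ 2.
Solve for f: f(k) = 2*(3*k**2 + 3*k + 1)/3 (degree 2 ≤ 2).
So s_k = (B(k−1)f/C)·t_k = (2*(3*k**2 + 3*k + 1)/((k + 1)*(3*k**2 + 9*k + 19)))·t_k = (3*k**2 + 3*k + 1)*factorial(k + 2)/2**k.
Check: Δs_k = (k + 1)*(3*k**2 + 9*k + 19)*factorial(k + 2)/(2*2**k). ✓
Sum = s_(9) − s_(3); s_(9) = 42255675/2, s_(3) = 555 ⇒ 42254565/2.

Σ = 42254565/2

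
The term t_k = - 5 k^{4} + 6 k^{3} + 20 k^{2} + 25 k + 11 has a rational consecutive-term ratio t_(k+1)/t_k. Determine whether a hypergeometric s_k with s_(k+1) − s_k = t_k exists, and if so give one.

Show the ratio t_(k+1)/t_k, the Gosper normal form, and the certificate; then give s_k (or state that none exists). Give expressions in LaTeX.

s_k = k \left(- k^{4} + 4 k^{3} + 2 k^{2} + 4 k + 2\right)

Ratio r(k) = (5*k**4 + 14*k**3 - 8*k**2 - 63*k - 57)/(5*k**4 - 6*k**3 - 20*k**2 - 25*k - 11).
Factor: A=1; B=1; C=k**4 - 6*k**3/5 - 4*k**2 - 5*k - 11/5.
Set up (1)·f(k+1) − (1)·f(k) − (k**4 - 6*k**3/5 - 4*k**2 - 5*k - 11/5) = 0.
d = 5 from the (0,0,4) case.
Solving with deg f ≤ 5: f(k) = k*(k**4 - 4*k**3 - 2*k**2 - 4*k - 2)/5.
R(k) = B(k−1)·f(k)/C(k) = k*(k**4 - 4*k**3 - 2*k**2 - 4*k - 2)/(5*k**4 - 6*k**3 - 20*k**2 - 25*k - 11); s_k = R·t_k = k*(-k**4 + 4*k**3 + 2*k**2 + 4*k + 2).
s_(k+1) − s_k = -5*k**4 + 6*k**3 + 20*k**2 + 25*k + 11 = t_k.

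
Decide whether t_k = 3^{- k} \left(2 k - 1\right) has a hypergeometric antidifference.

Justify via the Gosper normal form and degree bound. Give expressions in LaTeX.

Yes. s_k = - 3^{1 - k} k.

Step 1: r(k) = (2*k + 1)/(3*(2*k - 1)).
A = 1/3, B = 1, C = k - 1/2.
Set up (1/3)·f(k+1) − (1)·f(k) − (k - 1/2) = 0.
deg f ≤ 1 (via 0,0,1).
A polynomial solution: f(k) = -3*k/2.
So s_k = (B(k−1)f/C)·t_k = (-3*k/(2*k - 1))·t_k = -3**(1 - k)*k.
Verify: (2*k - 1)/3**k matches t_k.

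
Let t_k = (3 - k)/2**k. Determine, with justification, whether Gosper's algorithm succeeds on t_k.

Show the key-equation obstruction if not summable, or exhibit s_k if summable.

Yes. s_k = 2**(1 - k)*(k - 2).

Step 1: r(k) = (k - 2)/(2*(k - 3)).
Factor: A=1/2; B=1; C=k - 3.
Solve (1/2)·f(k+1) − (1)·f(k) = k - 3.
Degrees (0,0,1) ⇒ d ≤ 1.
Solving with deg f ≤ 1: f(k) = -2*(k - 2).
So s_k = (B(k−1)f/C)·t_k = (-2*(k - 2)/(k - 3))·t_k = 2**(1 - k)*(k - 2).
Verify: (3 - k)/2**k matches t_k.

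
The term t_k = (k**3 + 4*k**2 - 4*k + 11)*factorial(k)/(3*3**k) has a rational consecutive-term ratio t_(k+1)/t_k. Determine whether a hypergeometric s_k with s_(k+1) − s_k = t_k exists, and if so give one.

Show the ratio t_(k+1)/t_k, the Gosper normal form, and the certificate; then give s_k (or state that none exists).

Step 1: r(k) = (k**4 + 8*k**3 + 14*k**2 + 19*k + 12)/(3*(k**3 + 4*k**2 - 4*k + 11)).
Take A(k)=k/3 + 1/3, B(k)=1, C(k)=k**3 + 4*k**2 - 4*k + 11.
Solve (k/3 + 1/3)·f(k+1) − (1)·f(k) = k**3 + 4*k**2 - 4*k + 11.
Bound: deg f ≤ 2.
Coefficient equations give f(k) = 3*(k**2 + 4*k - 3).
R(k) = B(k−1)·f(k)/C(k) = 3*(k**2 + 4*k - 3)/(k**3 + 4*k**2 - 4*k + 11); s_k = R·t_k = (k**2 + 4*k - 3)*factorial(k)/3**k.
Δs = (k**3 + 4*k**2 - 4*k + 11)*factorial(k)/(3*3**k), as required.

s_k = (k**2 + 4*k - 3)*factorial(k)/3**k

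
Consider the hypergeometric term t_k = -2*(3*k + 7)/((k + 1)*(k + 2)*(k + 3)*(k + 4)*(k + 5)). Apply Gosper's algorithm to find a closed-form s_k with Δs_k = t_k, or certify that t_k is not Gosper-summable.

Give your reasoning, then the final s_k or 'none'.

Ratio r(k) = (k + 1)*(3*k + 10)/((k + 6)*(3*k + 7)).
A = k + 1, B = k + 6, C = k + 7/3.
f must satisfy (k + 1)·f(k+1) − (k + 5)·f(k) = k + 7/3.
Degrees (1,1,1) ⇒ d ≤ 4.
Solving with deg f ≤ 4: f(k) = k*(k + 2)*(k**2 + 8*k + 19)/36.
Get s_k = R·t_k = k*(-k**2 - 8*k - 19)/(6*(k**3 + 8*k**2 + 19*k + 12)) with R(k) = B(k−1)f(k)/C(k) = k*(k + 2)*(k + 5)*(k**2 + 8*k + 19)/(12*(3*k + 7)).
Check: Δs_k = 2*(-3*k - 7)/(k**5 + 15*k**4 + 85*k**3 + 225*k**2 + 274*k + 120). ✓

s_k = k*(-k**2 - 8*k - 19)/(6*(k**3 + 8*k**2 + 19*k + 12))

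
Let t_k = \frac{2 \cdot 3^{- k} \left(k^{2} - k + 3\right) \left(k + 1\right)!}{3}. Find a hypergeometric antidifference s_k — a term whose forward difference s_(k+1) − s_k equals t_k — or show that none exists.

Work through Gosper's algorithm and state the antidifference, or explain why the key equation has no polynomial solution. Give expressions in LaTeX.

Compute t_(k+1)/t_k: get (k + 2)*(-k + (k + 1)**2 + 2)/(3*(k**2 - k + 3)).
Normal form (A,B,C) = (k/3 + 2/3, 1, k**2 - k + 3).
f must satisfy (k/3 + 2/3)·f(k+1) − (1)·f(k) = k**2 - k + 3.
d = 1 from the (1,0,2) case.
A polynomial solution: f(k) = 3*(k - 1).
Get s_k = R·t_k = 2*(k - 1)*factorial(k + 1)/3**k with R(k) = B(k−1)f(k)/C(k) = 3*(k - 1)/(k**2 - k + 3).
Δs = 2*(k**2 - k + 3)*factorial(k + 1)/(3*3**k), as required.

s_k = 2 \cdot 3^{- k} \left(k - 1\right) \left(k + 1\right)!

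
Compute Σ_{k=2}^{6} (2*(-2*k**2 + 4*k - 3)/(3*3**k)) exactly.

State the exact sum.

t_(k+1)/t_k = (2*k**2 + 1)/(3*(2*k**2 - 4*k + 3)).
A = 1/3, B = 1, C = k**2 - 2*k + 3/2.
Key eq: (1/3)·f(k+1) = (1)·f(k) + (k**2 - 2*k + 3/2).
Bound: deg f ≤ 2.
Coefficient equations give f(k) = -3*(2*k**2 - 2*k + 3)/4.
So s_k = (B(k−1)f/C)·t_k = (-3*(2*k**2 - 2*k + 3)/(2*(2*k**2 - 4*k + 3)))·t_k = (2*k**2 - 2*k + 3)/3**k.
Δs = 2*(-2*k**2 + 4*k - 3)/(3*3**k), as required.
Evaluate s at k=7 and k=2: 29/729 and 7/9; difference -538/729.

Σ = -538/729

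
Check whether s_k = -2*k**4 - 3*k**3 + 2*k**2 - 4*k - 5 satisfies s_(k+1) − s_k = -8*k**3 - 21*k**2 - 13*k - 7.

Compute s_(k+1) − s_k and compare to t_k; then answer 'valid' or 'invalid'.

s_(k+1) = -2*k**4 - 11*k**3 - 19*k**2 - 17*k - 12
s_(k+1) − s_k = -8*k**3 - 21*k**2 - 13*k - 7
(s_(k+1) − s_k) − t_k = 0

Valid — Δs_k = t_k.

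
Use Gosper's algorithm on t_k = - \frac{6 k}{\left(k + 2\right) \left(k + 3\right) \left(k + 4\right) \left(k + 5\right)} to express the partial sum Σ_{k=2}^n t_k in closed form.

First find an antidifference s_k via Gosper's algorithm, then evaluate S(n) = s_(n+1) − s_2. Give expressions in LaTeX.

Ratio r(k) = (k + 1)*(k + 2)/(k*(k + 6)).
Normal form (A,B,C) = (k + 2, k + 6, k).
Set up (k + 2)·f(k+1) − (k + 5)·f(k) − (k) = 0.
From deg A=1, deg B=1, deg C=1: d=3.
Solve for f: f(k) = k*(k - 1)*(k + 10)/72 (degree 3 ≤ 3).
Then R = B(k−1)f/C = (k - 1)*(k + 5)*(k + 10)/72, so s_k = R(k)·t_k = k*(-k**2 - 9*k + 10)/(12*(k + 2)*(k + 3)*(k + 4)).
s_(k+1) − s_k = -6*k/(k**4 + 14*k**3 + 71*k**2 + 154*k + 120) = t_k.
Σ_(k=2)^n t_k = s_(n+1) − s_(2) = (n*(-n**2 - 12*n - 11)/(12*(n**3 + 12*n**2 + 47*n + 60))) − (-1/60), i.e. (-n**3 - 12*n**2 - 2*n + 15)/(15*(n**3 + 12*n**2 + 47*n + 60)).

S(n) = \frac{- n^{3} - 12 n^{2} - 2 n + 15}{15 \left(n^{3} + 12 n^{2} + 47 n + 60\right)}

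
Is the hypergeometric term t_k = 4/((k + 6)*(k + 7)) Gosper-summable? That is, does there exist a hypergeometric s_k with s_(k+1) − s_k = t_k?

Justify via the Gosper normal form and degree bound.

Step 1: r(k) = (k + 6)/(k + 8).
Gosper form: A/B · C(k+1)/C(k) with A=k + 6, B=k + 8, C=1.
Need (k + 6)·f(k+1) − (k + 7)·f(k) = 1.
Degrees (1,1,0) ⇒ d ≤ 1.
Match coefficients ⇒ f(k) = k/6.
R(k) = B(k−1)·f(k)/C(k) = k*(k + 7)/6; s_k = R·t_k = 2*k/(3*(k + 6)).
s_(k+1) − s_k = 4/(k**2 + 13*k + 42) = t_k.

Yes. s_k = 2*k/(3*(k + 6)).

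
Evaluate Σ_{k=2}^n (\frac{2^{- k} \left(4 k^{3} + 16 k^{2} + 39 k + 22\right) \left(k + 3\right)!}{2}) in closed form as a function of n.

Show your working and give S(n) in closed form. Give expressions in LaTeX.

S(n) = \frac{2^{- n} \left(- 1140 \cdot 2^{n} + 4 n^{6} n! + 48 n^{5} n! + 227 n^{4} n! + 550 n^{3} n! + 741 n^{2} n! + 542 n n! + 168 n!\right)}{2}

The ratio is (4*k**4 + 44*k**3 + 195*k**2 + 413*k + 324)/(2*(4*k**3 + 16*k**2 + 39*k + 22)).
Factor: A=k/2 + 2; B=1; C=k**3 + 4*k**2 + 39*k/4 + 11/2.
Solve (k/2 + 2)·f(k+1) − (1)·f(k) = k**3 + 4*k**2 + 39*k/4 + 11/2.
Degrees (1,0,3) ⇒ d ≤ 2.
A polynomial solution: f(k) = (4*k**2 + 3)/2.
So s_k = (B(k−1)f/C)·t_k = (2*(4*k**2 + 3)/(4*k**3 + 16*k**2 + 39*k + 22))·t_k = (4*k**2 + 3)*factorial(k + 3)/2**k.
Check: Δs_k = (4*k**3 + 16*k**2 + 39*k + 22)*factorial(k + 3)/(2*2**k). ✓
Evaluate: s_(n+1) = 2**(-n - 1)*(4*n**2 + 8*n + 7)*factorial(n + 4); subtract s_(2) = 570 ⇒ S(n) = (-1140*2**n + 4*n**6*factorial(n) + 48*n**5*factorial(n) + 227*n**4*factorial(n) + 550*n**3*factorial(n) + 741*n**2*factorial(n) + 542*n*factorial(n) + 168*factorial(n))/(2*2**n).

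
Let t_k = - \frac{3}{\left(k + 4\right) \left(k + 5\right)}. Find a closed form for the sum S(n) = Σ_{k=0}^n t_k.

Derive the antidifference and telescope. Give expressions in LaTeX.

S(n) = \frac{3 \left(- n - 1\right)}{4 \left(n + 5\right)}

t_(k+1)/t_k = (k + 4)/(k + 6).
Gosper form: A/B · C(k+1)/C(k) with A=k + 4, B=k + 6, C=1.
Key eq: (k + 4)·f(k+1) = (k + 5)·f(k) + (1).
From deg A=1, deg B=1, deg C=0: d=1.
A polynomial solution: f(k) = k/4.
Get s_k = R·t_k = -3*k/(4*k + 16) with R(k) = B(k−1)f(k)/C(k) = k*(k + 5)/4.
Δs = -3/(k**2 + 9*k + 20), as required.
s_(n+1) = 3*(-n - 1)/(4*(n + 5)) and s_(0) = 0, so S(n) = 3*(-n - 1)/(4*(n + 5)).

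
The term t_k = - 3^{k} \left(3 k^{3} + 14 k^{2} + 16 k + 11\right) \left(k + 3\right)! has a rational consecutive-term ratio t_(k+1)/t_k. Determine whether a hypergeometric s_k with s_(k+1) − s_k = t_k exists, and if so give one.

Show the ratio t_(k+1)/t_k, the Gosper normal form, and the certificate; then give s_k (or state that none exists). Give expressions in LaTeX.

r(k) = 3*(3*k**4 + 35*k**3 + 145*k**2 + 256*k + 176)/(3*k**3 + 14*k**2 + 16*k + 11) after simplifying.
So A=3*k + 12 and B=1, with C=k**3 + 14*k**2/3 + 16*k/3 + 11/3.
Solve (3*k + 12)·f(k+1) − (1)·f(k) = k**3 + 14*k**2/3 + 16*k/3 + 11/3.
deg f ≤ 2 (via 1,0,3).
A polynomial solution: f(k) = (k**2 - k + 1)/3.
Get s_k = R·t_k = -3**k*(k**2 - k + 1)*factorial(k + 3) with R(k) = B(k−1)f(k)/C(k) = (k**2 - k + 1)/(3*k**3 + 14*k**2 + 16*k + 11).
Check: Δs_k = -3**k*(3*k**3 + 14*k**2 + 16*k + 11)*factorial(k + 3). ✓

s_k = - 3^{k} \left(k^{2} - k + 1\right) \left(k + 3\right)!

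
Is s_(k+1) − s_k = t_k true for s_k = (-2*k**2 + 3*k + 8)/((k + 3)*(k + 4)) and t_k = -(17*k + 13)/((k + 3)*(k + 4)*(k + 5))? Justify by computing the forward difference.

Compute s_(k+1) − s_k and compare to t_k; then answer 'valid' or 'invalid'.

valid (s_(k+1) − s_k reduces to t_k)

s_(k+1) = (-2*k**2 - k + 9)/(k**2 + 9*k + 20)
s_(k+1) − s_k = (-17*k - 13)/(k**3 + 12*k**2 + 47*k + 60)
(s_(k+1) − s_k) − t_k = 0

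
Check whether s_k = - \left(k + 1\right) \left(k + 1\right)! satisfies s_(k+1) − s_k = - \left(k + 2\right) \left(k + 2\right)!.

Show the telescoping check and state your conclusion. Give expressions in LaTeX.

Invalid: residual \left(k + 1\right) \left(k + 1\right)! ≠ 0.

s_(k+1) = -(k + 2)*factorial(k + 2)
s_(k+1) − s_k = -(k**2 + 3*k + 3)*factorial(k + 1)
(s_(k+1) − s_k) − t_k = (k + 1)*factorial(k + 1)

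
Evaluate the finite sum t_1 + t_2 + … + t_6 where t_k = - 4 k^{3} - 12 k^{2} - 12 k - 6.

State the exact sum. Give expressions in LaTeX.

Σ = -3144

Compute t_(k+1)/t_k: get (2*k**3 + 12*k**2 + 24*k + 17)/(2*k**3 + 6*k**2 + 6*k + 3).
Normal form (A,B,C) = (1, 1, k**3 + 3*k**2 + 3*k + 3/2).
f must satisfy (1)·f(k+1) − (1)·f(k) = k**3 + 3*k**2 + 3*k + 3/2.
Degrees (0,0,3) ⇒ d ≤ 4.
Coefficient equations give f(k) = k*(k + 2)*(k**2 + 1)/4.
R(k) = B(k−1)·f(k)/C(k) = k*(k + 2)*(k**2 + 1)/(2*(2*k**3 + 6*k**2 + 6*k + 3)); s_k = R·t_k = k*(-k**3 - 2*k**2 - k - 2).
Verify: -4*k**3 - 12*k**2 - 12*k - 6 matches t_k.
Evaluate s at k=7 and k=1: -3150 and -6; difference -3144.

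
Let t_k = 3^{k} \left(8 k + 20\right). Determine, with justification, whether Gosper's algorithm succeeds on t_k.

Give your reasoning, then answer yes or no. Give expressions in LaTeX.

Yes. s_k = 4 \cdot 3^{k} \left(k + 1\right).

The ratio is 3*(2*k + 7)/(2*k + 5).
Normal form (A,B,C) = (3, 1, k + 5/2).
Solve (3)·f(k+1) − (1)·f(k) = k + 5/2.
d = 1 from the (0,0,1) case.
Coefficient equations give f(k) = (k + 1)/2.
So s_k = (B(k−1)f/C)·t_k = ((k + 1)/(2*k + 5))·t_k = 4*3**k*(k + 1).
s_(k+1) − s_k = 3**k*(8*k + 20) = t_k.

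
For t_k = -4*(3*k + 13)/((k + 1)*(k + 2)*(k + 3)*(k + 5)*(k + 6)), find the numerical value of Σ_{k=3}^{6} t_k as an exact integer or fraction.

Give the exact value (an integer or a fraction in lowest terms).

t_(k+1)/t_k = (k + 1)*(k + 5)*(3*k + 16)/((k + 4)*(k + 7)*(3*k + 13)).
Take A(k)=k + 1, B(k)=k + 7, C(k)=k**2 + 25*k/3 + 52/3.
Solve (k + 1)·f(k+1) − (k + 6)·f(k) = k**2 + 25*k/3 + 52/3.
d = 5 from the (1,1,2) case.
Match coefficients ⇒ f(k) = k*(k + 3)*(k + 4)*(k**2 + 8*k + 17)/30.
So s_k = (B(k−1)f/C)·t_k = (k*(k + 3)*(k + 6)*(k**2 + 8*k + 17)/(10*(3*k + 13)))·t_k = 2*k*(-k**2 - 8*k - 17)/(5*(k**3 + 8*k**2 + 17*k + 10)).
Verify: 4*(-3*k - 13)/(k**5 + 17*k**4 + 107*k**3 + 307*k**2 + 396*k + 180) matches t_k.
Evaluate s at k=7 and k=3: -427/1080 and -3/8; difference -11/540.

Σ = -11/540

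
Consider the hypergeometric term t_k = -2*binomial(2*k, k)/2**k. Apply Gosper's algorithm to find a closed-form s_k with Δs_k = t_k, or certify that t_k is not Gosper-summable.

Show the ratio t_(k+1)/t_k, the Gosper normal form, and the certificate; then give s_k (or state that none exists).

r(k) = (2*k + 1)/(k + 1) after simplifying.
So A=2*k + 1 and B=k + 1, with C=1.
Solve (2*k + 1)·f(k+1) − (k)·f(k) = 1.
Bound: deg f ≤ -1.
Negative degree bound (-1): no f exists, t_k not Gosper-summable.

no hypergeometric antidifference exists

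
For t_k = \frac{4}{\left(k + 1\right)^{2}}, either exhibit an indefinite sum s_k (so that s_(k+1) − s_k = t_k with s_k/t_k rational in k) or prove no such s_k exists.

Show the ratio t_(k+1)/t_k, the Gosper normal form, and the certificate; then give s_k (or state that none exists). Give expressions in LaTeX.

not Gosper-summable; s_k does not exist

Ratio r(k) = (k + 1)**2/(k + 2)**2.
Gosper form: A/B · C(k+1)/C(k) with A=k**2 + 2*k + 1, B=k**2 + 4*k + 4, C=1.
Set up (k**2 + 2*k + 1)·f(k+1) − (k**2 + 2*k + 1)·f(k) − (1) = 0.
From deg A=2, deg B=2, deg C=0: d=0.
Write f(k) = c0. Then LHS − RHS = -1, requiring -1 = 0: contradictory. No certificate.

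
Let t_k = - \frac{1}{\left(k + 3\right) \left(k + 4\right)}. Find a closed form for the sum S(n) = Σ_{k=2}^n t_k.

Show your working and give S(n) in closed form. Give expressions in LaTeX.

S(n) = \frac{1 - n}{5 \left(n + 4\right)}

Step 1: r(k) = (k + 3)/(k + 5).
Normal form (A,B,C) = (k + 3, k + 5, 1).
f must satisfy (k + 3)·f(k+1) − (k + 4)·f(k) = 1.
deg f ≤ 1 (via 1,1,0).
A polynomial solution: f(k) = k/3.
R(k) = B(k−1)·f(k)/C(k) = k*(k + 4)/3; s_k = R·t_k = -k/(3*k + 9).
Δs = -1/(k**2 + 7*k + 12), as required.
s_(n+1) = (-n - 1)/(3*(n + 4)) and s_(2) = -2/15, so S(n) = (1 - n)/(5*(n + 4)).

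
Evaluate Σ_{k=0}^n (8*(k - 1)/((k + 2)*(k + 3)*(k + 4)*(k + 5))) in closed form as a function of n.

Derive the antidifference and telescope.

S(n) = 4*(-n - 1)/(n**3 + 12*n**2 + 47*n + 60)

t_(k+1)/t_k = k*(k + 2)/((k - 1)*(k + 6)).
Factor: A=k + 2; B=k + 6; C=k - 1.
Need (k + 2)·f(k+1) − (k + 5)·f(k) = k - 1.
Degrees (1,1,1) ⇒ d ≤ 3.
Match coefficients ⇒ f(k) = -k/2.
R(k) = B(k−1)·f(k)/C(k) = -k*(k + 5)/(2*(k - 1)); s_k = R·t_k = -4*k/((k + 2)*(k + 3)*(k + 4)).
Verify: 8*(k - 1)/(k**4 + 14*k**3 + 71*k**2 + 154*k + 120) matches t_k.
s_(n+1) = 4*(-n - 1)/(n**3 + 12*n**2 + 47*n + 60) and s_(0) = 0, so S(n) = 4*(-n - 1)/(n**3 + 12*n**2 + 47*n + 60).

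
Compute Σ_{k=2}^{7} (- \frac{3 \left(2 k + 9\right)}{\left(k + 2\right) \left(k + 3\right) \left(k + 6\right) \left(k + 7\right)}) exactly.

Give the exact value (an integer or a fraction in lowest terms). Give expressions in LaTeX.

Step 1: r(k) = (k + 2)*(k + 6)*(2*k + 11)/((k + 4)*(k + 8)*(2*k + 9)).
So A=k + 2 and B=k + 8, with C=k**3 + 27*k**2/2 + 121*k/2 + 90.
Set up (k + 2)·f(k+1) − (k + 7)·f(k) − (k**3 + 27*k**2/2 + 121*k/2 + 90) = 0.
Degrees (1,1,3) ⇒ d ≤ 5.
Solve for f: f(k) = k*(k + 3)*(k + 4)*(k + 5)*(k + 8)/24 (degree 5 ≤ 5).
So s_k = (B(k−1)f/C)·t_k = (k*(k + 3)*(k + 7)*(k + 8)/(12*(2*k + 9)))·t_k = k*(-k - 8)/(4*(k**2 + 8*k + 12)).
s_(k+1) − s_k = 3*(-2*k - 9)/(k**4 + 18*k**3 + 113*k**2 + 288*k + 252) = t_k.
Evaluate s at k=8 and k=2: -8/35 and -5/32; difference -81/1120.

Σ = -81/1120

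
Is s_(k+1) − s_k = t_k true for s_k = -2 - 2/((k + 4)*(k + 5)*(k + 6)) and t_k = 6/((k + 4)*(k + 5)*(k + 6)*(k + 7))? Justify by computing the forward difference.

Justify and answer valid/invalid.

valid; difference matches t_k

s_(k+1) = -2 - 2/((k + 5)*(k + 6)*(k + 7))
s_(k+1) − s_k = 6/((k + 4)*(k + 5)*(k + 6)*(k + 7))
(s_(k+1) − s_k) − t_k = 0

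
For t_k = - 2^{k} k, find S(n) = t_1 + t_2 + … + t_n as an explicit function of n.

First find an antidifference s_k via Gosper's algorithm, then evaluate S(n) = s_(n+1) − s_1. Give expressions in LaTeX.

S(n) = - 2 \cdot 2^{n} n + 2 \cdot 2^{n} - 2

t_(k+1)/t_k = 2 + 2/k.
Gosper form: A/B · C(k+1)/C(k) with A=2, B=1, C=k.
Solve (2)·f(k+1) − (1)·f(k) = k.
From deg A=0, deg B=0, deg C=1: d=1.
Match coefficients ⇒ f(k) = k - 2.
Then R = B(k−1)f/C = (k - 2)/k, so s_k = R(k)·t_k = 2**k*(2 - k).
Verify: -2**k*k matches t_k.
s_(n+1) = 2**(n + 1)*(1 - n) and s_(1) = 2, so S(n) = -2*2**n*n + 2*2**n - 2.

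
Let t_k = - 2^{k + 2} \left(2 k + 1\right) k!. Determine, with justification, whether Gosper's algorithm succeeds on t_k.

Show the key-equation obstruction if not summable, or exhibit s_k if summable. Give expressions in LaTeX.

The ratio is 2*(k + 1)*(2*k + 3)/(2*k + 1).
Take A(k)=2*k + 2, B(k)=1, C(k)=k + 1/2.
Key eq: (2*k + 2)·f(k+1) = (1)·f(k) + (k + 1/2).
Bound: deg f ≤ 0.
A polynomial solution: f(k) = 1/2.
So s_k = (B(k−1)f/C)·t_k = (1/(2*k + 1))·t_k = -2**(k + 2)*factorial(k).
s_(k+1) − s_k = -2**(k + 2)*(2*k + 1)*factorial(k) = t_k.

Yes. s_k = - 2^{k + 2} k!.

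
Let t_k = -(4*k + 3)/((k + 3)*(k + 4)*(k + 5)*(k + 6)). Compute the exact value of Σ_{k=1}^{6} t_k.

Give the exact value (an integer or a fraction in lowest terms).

Compute t_(k+1)/t_k: get (k + 3)*(4*k + 7)/((k + 7)*(4*k + 3)).
Take A(k)=k + 3, B(k)=k + 7, C(k)=k + 3/4.
Key eq: (k + 3)·f(k+1) = (k + 6)·f(k) + (k + 3/4).
deg f ≤ 3 (via 1,1,1).
Solving with deg f ≤ 3: f(k) = k*(k**2 + 12*k + 7)/80.
R(k) = B(k−1)·f(k)/C(k) = k*(k + 6)*(k**2 + 12*k + 7)/(20*(4*k + 3)); s_k = R·t_k = k*(-k**2 - 12*k - 7)/(20*(k + 3)*(k + 4)*(k + 5)).
Check: Δs_k = (-4*k - 3)/(k**4 + 18*k**3 + 119*k**2 + 342*k + 360). ✓
Telescoping: Σ = s_(7) − s_(1) = -49/1320 − (-1/120) = -19/660.

Σ = -19/660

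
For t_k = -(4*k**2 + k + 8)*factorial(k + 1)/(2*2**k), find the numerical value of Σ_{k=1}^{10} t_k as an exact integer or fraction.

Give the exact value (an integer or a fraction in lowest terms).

Σ = -19178773/2

The ratio is (k + 2)*(k + 4*(k + 1)**2 + 9)/(2*(4*k**2 + k + 8)).
Factor: A=k/2 + 1; B=1; C=k**2 + k/4 + 2.
Key eq: (k/2 + 1)·f(k+1) = (1)·f(k) + (k**2 + k/4 + 2).
deg f ≤ 1 (via 1,0,2).
Solve for f: f(k) = (4*k - 3)/2 (degree 1 ≤ 1).
R(k) = B(k−1)·f(k)/C(k) = 2*(4*k - 3)/(4*k**2 + k + 8); s_k = R·t_k = -(4*k - 3)*factorial(k + 1)/2**k.
Δs = -(4*k**2 + k + 8)*factorial(k + 1)/(2*2**k), as required.
Σ_(k=1)^(10) t_k = s_(11) − s_(1) = -19178775/2 − (-1) = -19178773/2.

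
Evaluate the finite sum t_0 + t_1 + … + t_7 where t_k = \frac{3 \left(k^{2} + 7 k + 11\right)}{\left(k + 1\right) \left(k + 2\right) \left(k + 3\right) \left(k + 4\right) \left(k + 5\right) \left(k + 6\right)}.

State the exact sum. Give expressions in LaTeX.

Compute t_(k+1)/t_k: get (k + 1)*(7*k + (k + 1)**2 + 18)/((k + 7)*(k**2 + 7*k + 11)).
Factor: A=k + 1; B=k + 7; C=k**2 + 7*k + 11.
Key eq: (k + 1)·f(k+1) = (k + 6)·f(k) + (k**2 + 7*k + 11).
d = 5 from the (1,1,2) case.
Coefficient equations give f(k) = k*(k + 2)*(k + 4)*(k**2 + 9*k + 23)/45.
R(k) = B(k−1)·f(k)/C(k) = k*(k + 2)*(k + 4)*(k + 6)*(k**2 + 9*k + 23)/(45*(k**2 + 7*k + 11)); s_k = R·t_k = k*(k**2 + 9*k + 23)/(15*(k**3 + 9*k**2 + 23*k + 15)).
Δs = 3*(k**2 + 7*k + 11)/(k**6 + 21*k**5 + 175*k**4 + 735*k**3 + 1624*k**2 + 1764*k + 720), as required.
Evaluate s at k=8 and k=0: 424/6435 and 0; difference 424/6435.

Σ = 424/6435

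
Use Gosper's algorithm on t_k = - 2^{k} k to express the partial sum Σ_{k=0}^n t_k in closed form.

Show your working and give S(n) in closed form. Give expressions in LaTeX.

r(k) = 2 + 2/k after simplifying.
Gosper form: A/B · C(k+1)/C(k) with A=2, B=1, C=k.
f must satisfy (2)·f(k+1) − (1)·f(k) = k.
From deg A=0, deg B=0, deg C=1: d=1.
Solving with deg f ≤ 1: f(k) = k - 2.
R(k) = B(k−1)·f(k)/C(k) = (k - 2)/k; s_k = R·t_k = 2**k*(2 - k).
Check: Δs_k = -2**k*k. ✓
s_(n+1) = 2**(n + 1)*(1 - n) and s_(0) = 2, so S(n) = -2*2**n*n + 2*2**n - 2.

S(n) = - 2 \cdot 2^{n} n + 2 \cdot 2^{n} - 2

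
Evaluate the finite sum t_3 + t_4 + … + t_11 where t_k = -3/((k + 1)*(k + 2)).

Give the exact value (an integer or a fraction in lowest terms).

t_(k+1)/t_k = (k + 1)/(k + 3).
Normal form (A,B,C) = (k + 1, k + 3, 1).
Solve (k + 1)·f(k+1) − (k + 2)·f(k) = 1.
Degrees (1,1,0) ⇒ d ≤ 1.
Match coefficients ⇒ f(k) = k.
Certificate R = B(k−1)f/C = k*(k + 2) gives s_k = -3*k/(k + 1).
Δs = -3/(k**2 + 3*k + 2), as required.
Σ_(k=3)^(11) t_k = s_(12) − s_(3) = -36/13 − (-9/4) = -27/52.

Σ = -27/52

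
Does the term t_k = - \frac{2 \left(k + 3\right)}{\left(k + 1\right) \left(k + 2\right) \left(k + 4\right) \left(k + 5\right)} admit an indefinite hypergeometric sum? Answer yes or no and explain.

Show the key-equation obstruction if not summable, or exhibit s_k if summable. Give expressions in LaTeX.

Yes. s_k = \frac{k \left(- k - 5\right)}{4 \left(k^{2} + 5 k + 4\right)}.

The ratio is (k + 1)*(k + 4)**2/((k + 3)**2*(k + 6)).
Gosper form: A/B · C(k+1)/C(k) with A=k + 1, B=k + 6, C=k**2 + 6*k + 9.
Need (k + 1)·f(k+1) − (k + 5)·f(k) = k**2 + 6*k + 9.
Bound: deg f ≤ 4.
Solving with deg f ≤ 4: f(k) = k*(k + 2)*(k + 3)*(k + 5)/8.
R(k) = B(k−1)·f(k)/C(k) = k*(k + 2)*(k + 5)**2/(8*(k + 3)); s_k = R·t_k = k*(-k - 5)/(4*(k**2 + 5*k + 4)).
Δs = 2*(-k - 3)/(k**4 + 12*k**3 + 49*k**2 + 78*k + 40), as required.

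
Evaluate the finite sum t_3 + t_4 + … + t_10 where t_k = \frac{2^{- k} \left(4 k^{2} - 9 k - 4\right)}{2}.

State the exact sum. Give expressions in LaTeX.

Σ = 965/256

The ratio is (4*k**2 - k - 9)/(2*(4*k**2 - 9*k - 4)).
Gosper form: A/B · C(k+1)/C(k) with A=1/2, B=1, C=k**2 - 9*k/4 - 1.
Solve (1/2)·f(k+1) − (1)·f(k) = k**2 - 9*k/4 - 1.
Bound: deg f ≤ 2.
Solve for f: f(k) = -(4*k**2 - k - 1)/2 (degree 2 ≤ 2).
Get s_k = R·t_k = (-4*k**2 + k + 1)/2**k with R(k) = B(k−1)f(k)/C(k) = -2*(4*k**2 - k - 1)/(4*k**2 - 9*k - 4).
s_(k+1) − s_k = (4*k**2 - 9*k - 4)/(2*2**k) = t_k.
Σ_(k=3)^(10) t_k = s_(11) − s_(3) = -59/256 − (-4) = 965/256.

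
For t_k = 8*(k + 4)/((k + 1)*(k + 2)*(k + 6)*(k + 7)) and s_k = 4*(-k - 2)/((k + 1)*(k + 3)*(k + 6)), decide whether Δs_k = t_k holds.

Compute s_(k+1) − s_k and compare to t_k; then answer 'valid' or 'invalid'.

Invalid: residual 4*(-3*k**2 - 23*k - 38)/(k**6 + 23*k**5 + 207*k**4 + 925*k**3 + 2144*k**2 + 2412*k + 1008) ≠ 0.

s_(k+1) = 4*(-k - 3)/((k + 2)*(k + 4)*(k + 7))
s_(k+1) − s_k = 4*(2*k**3 + 19*k**2 + 57*k + 58)/(k**6 + 23*k**5 + 207*k**4 + 925*k**3 + 2144*k**2 + 2412*k + 1008)
(s_(k+1) − s_k) − t_k = 4*(-3*k**2 - 23*k - 38)/(k**6 + 23*k**5 + 207*k**4 + 925*k**3 + 2144*k**2 + 2412*k + 1008)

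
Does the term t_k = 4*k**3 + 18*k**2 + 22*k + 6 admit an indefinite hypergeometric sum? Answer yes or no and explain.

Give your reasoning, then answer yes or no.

Yes. s_k = k*(k**3 + 4*k**2 + 3*k - 2).

t_(k+1)/t_k = (2*k**3 + 15*k**2 + 35*k + 25)/(2*k**3 + 9*k**2 + 11*k + 3).
Gosper form: A/B · C(k+1)/C(k) with A=1, B=1, C=k**3 + 9*k**2/2 + 11*k/2 + 3/2.
f must satisfy (1)·f(k+1) − (1)·f(k) = k**3 + 9*k**2/2 + 11*k/2 + 3/2.
deg f ≤ 4 (via 0,0,3).
Solve for f: f(k) = k*(k + 2)*(k**2 + 2*k - 1)/4 (degree 4 ≤ 4).
Then R = B(k−1)f/C = k*(k + 2)*(k**2 + 2*k - 1)/(2*(2*k + 3)*(k**2 + 3*k + 1)), so s_k = R(k)·t_k = k*(k**3 + 4*k**2 + 3*k - 2).
Check: Δs_k = 4*k**3 + 18*k**2 + 22*k + 6. ✓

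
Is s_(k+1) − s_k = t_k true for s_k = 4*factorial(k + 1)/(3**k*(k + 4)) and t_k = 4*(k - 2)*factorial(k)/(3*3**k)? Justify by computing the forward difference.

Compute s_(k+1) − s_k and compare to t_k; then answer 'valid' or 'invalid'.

s_(k+1) = 4*factorial(k + 2)/(3*3**k*(k + 5))
s_(k+1) − s_k = 4*(k**2 + 3*k - 7)*factorial(k + 1)/(3*3**k*(k + 4)*(k + 5))
(s_(k+1) − s_k) − t_k = -4*(k**2 + 2*k - 11)*factorial(k)/(3**k*(k + 4)*(k + 5))

Invalid: residual -4*(k**2 + 2*k - 11)*factorial(k)/(3**k*(k + 4)*(k + 5)) ≠ 0.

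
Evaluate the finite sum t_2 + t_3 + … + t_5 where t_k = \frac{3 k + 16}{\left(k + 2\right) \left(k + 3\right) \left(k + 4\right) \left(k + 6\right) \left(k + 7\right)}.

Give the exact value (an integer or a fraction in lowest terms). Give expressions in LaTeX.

r(k) = (k + 2)*(k + 6)*(3*k + 19)/((k + 5)*(k + 8)*(3*k + 16)) after simplifying.
A = k + 2, B = k + 8, C = k**2 + 31*k/3 + 80/3.
Set up (k + 2)·f(k+1) − (k + 7)·f(k) − (k**2 + 31*k/3 + 80/3) = 0.
deg f ≤ 5 (via 1,1,2).
Coefficient equations give f(k) = k*(k + 4)*(k + 5)*(k**2 + 11*k + 36)/108.
So s_k = (B(k−1)f/C)·t_k = (k*(k + 4)*(k + 7)*(k**2 + 11*k + 36)/(36*(3*k + 16)))·t_k = k*(k**2 + 11*k + 36)/(36*(k**3 + 11*k**2 + 36*k + 36)).
Verify: (3*k + 16)/(k**5 + 22*k**4 + 185*k**3 + 740*k**2 + 1404*k + 1008) matches t_k.
Telescoping: Σ = s_(6) − s_(2) = 23/864 − (31/1440) = 11/2160.

Σ = 11/2160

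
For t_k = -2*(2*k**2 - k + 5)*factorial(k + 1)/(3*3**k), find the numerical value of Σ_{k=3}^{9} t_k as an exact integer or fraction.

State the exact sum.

Σ = -18719920/729

r(k) = (k + 2)*(-k + 2*(k + 1)**2 + 4)/(3*(2*k**2 - k + 5)) after simplifying.
Gosper form: A/B · C(k+1)/C(k) with A=k/3 + 2/3, B=1, C=k**2 - k/2 + 5/2.
Solve (k/3 + 2/3)·f(k+1) − (1)·f(k) = k**2 - k/2 + 5/2.
deg f ≤ 1 (via 1,0,2).
Match coefficients ⇒ f(k) = 3*(2*k - 1)/2.
So s_k = (B(k−1)f/C)·t_k = (3*(2*k - 1)/(2*k**2 - k + 5))·t_k = -2*(2*k - 1)*factorial(k + 1)/3**k.
s_(k+1) − s_k = -2*(2*k**2 - k + 5)*factorial(k + 1)/(3*3**k) = t_k.
Sum = s_(10) − s_(3); s_(10) = -18726400/729, s_(3) = -80/9 ⇒ -18719920/729.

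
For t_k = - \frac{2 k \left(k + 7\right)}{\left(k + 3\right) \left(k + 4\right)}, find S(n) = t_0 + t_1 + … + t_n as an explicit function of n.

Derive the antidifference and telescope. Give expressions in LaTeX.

S(n) = \frac{2 n \left(- n - 1\right)}{n + 4}

The ratio is (k + 1)*(k + 3)*(k + 8)/(k*(k + 5)*(k + 7)).
Normal form (A,B,C) = (k + 3, k + 5, k**2 + 7*k).
f must satisfy (k + 3)·f(k+1) − (k + 4)·f(k) = k**2 + 7*k.
Bound: deg f ≤ 2.
Match coefficients ⇒ f(k) = k*(k - 1).
Certificate R = B(k−1)f/C = (k - 1)*(k + 4)/(k + 7) gives s_k = 2*k*(1 - k)/(k + 3).
Check: Δs_k = 2*k*(-k - 7)/(k**2 + 7*k + 12). ✓
s_(n+1) = 2*n*(-n - 1)/(n + 4) and s_(0) = 0, so S(n) = 2*n*(-n - 1)/(n + 4).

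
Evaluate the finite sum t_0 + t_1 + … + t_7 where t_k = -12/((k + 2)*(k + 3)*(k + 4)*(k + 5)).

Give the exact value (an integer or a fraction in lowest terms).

Σ = -9/55

Step 1: r(k) = (k + 2)/(k + 6).
A = k + 2, B = k + 6, C = 1.
Need (k + 2)·f(k+1) − (k + 5)·f(k) = 1.
Degrees (1,1,0) ⇒ d ≤ 3.
Coefficient equations give f(k) = k*(k**2 + 9*k + 26)/72.
So s_k = (B(k−1)f/C)·t_k = (k*(k + 5)*(k**2 + 9*k + 26)/72)·t_k = k*(-k**2 - 9*k - 26)/(6*(k + 2)*(k + 3)*(k + 4)).
Check: Δs_k = -12/(k**4 + 14*k**3 + 71*k**2 + 154*k + 120). ✓
Telescoping: Σ = s_(8) − s_(0) = -9/55 − (0) = -9/55.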